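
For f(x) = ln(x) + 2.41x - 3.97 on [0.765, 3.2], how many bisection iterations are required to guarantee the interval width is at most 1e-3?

12

Initial width b − a = 3.2 − 0.765 = 2.435000.
After n steps the width is (b−a)/2^n; need (b−a)/2^n ≤ 1e-3.
So n ≥ log₂(2.435000/1e-3) = log₂(2435.0000) ≈ 11.2497.
Hence n = 12.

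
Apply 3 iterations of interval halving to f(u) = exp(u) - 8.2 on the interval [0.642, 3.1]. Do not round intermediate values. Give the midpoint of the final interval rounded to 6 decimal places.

2.024625

f(0.642000) = -6.299722, f(3.100000) = 13.997951 (opposite signs)
step 1: m = 1.871000, f(m) = -1.705212 < 0 → root in [1.871000, 3.100000]
step 2: m = 2.485500, f(m) = 3.807122 > 0 → root in [1.871000, 2.485500]
step 3: m = 2.178250, f(m) = 0.630839 > 0 → root in [1.871000, 2.178250]
Midpoint of [1.871000, 2.178250] = 2.024625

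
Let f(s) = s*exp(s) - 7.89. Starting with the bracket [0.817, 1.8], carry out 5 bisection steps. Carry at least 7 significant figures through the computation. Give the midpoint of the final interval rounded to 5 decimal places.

f(0.817000) = -6.040558, f(1.800000) = 2.999365 (opposite signs)
step 1: m = 1.308500, f(m) = -3.047741 < 0 → root in [1.308500, 1.800000]
step 2: m = 1.554250, f(m) = -0.536009 < 0 → root in [1.554250, 1.800000]
step 3: m = 1.677125, f(m) = 1.082874 > 0 → root in [1.554250, 1.677125]
step 4: m = 1.615688, f(m) = 0.239082 > 0 → root in [1.554250, 1.615688]
step 5: m = 1.584969, f(m) = -0.156717 < 0 → root in [1.584969, 1.615688]
Midpoint of [1.584969, 1.615688] = 1.600328

1.60033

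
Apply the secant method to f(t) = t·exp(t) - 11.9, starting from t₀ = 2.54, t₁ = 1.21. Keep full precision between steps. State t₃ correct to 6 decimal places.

f(t_0) = 20.306364, f(t_1) = -7.842284
t_2 = 1.210000 - (-7.842284)·(1.210000 - 2.540000)/(-7.842284 - (20.306364)) = 1.580541; f(t_2) = -4.222387
t_3 = 1.580541 - (-4.222387)·(1.580541 - 1.210000)/(-4.222387 - (-7.842284)) = 2.012755; f(t_3) = 3.163271

2.012755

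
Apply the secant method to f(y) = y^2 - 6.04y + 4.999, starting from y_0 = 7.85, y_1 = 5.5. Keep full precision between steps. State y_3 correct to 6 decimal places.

5.066678

f(y_0) = 19.207500, f(y_1) = 2.029000
y_2 = 5.500000 - (2.029000)·(5.500000 - 7.850000)/(2.029000 - (19.207500)) = 5.222435; f(y_2) = 0.729320
y_3 = 5.222435 - (0.729320)·(5.222435 - 5.500000)/(0.729320 - (2.029000)) = 5.066678; f(y_3) = 0.067493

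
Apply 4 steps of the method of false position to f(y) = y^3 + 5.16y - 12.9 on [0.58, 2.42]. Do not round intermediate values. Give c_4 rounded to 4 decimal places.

False-position update: c = (a·f(b) − b·f(a))/(f(b) − f(a)); replace the endpoint whose sign matches f(c).
f(0.580000) = -9.712088, f(2.420000) = 13.759688
step 1: c = 1.341350, f(c) = -3.565248 < 0 → new bracket [1.341350, 2.420000]
step 2: c = 1.563322, f(c) = -1.012532 < 0 → new bracket [1.563322, 2.420000]
step 3: c = 1.622042, f(c) = -0.262642 < 0 → new bracket [1.622042, 2.420000]
step 4: c = 1.636988, f(c) = -0.066461 < 0 → new bracket [1.636988, 2.420000]

1.6370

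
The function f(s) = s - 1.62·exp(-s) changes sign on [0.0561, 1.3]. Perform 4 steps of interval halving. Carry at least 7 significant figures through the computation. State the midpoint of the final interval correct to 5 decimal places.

f(0.056100) = -1.475520, f(1.300000) = 0.858498 (opposite signs)
step 1: m = 0.678050, f(m) = -0.144271 < 0 → root in [0.678050, 1.300000]
step 2: m = 0.989025, f(m) = 0.386484 > 0 → root in [0.678050, 0.989025]
step 3: m = 0.833538, f(m) = 0.129632 > 0 → root in [0.678050, 0.833538]
step 4: m = 0.755794, f(m) = -0.005019 < 0 → root in [0.755794, 0.833538]
Midpoint of [0.755794, 0.833538] = 0.794666

0.79467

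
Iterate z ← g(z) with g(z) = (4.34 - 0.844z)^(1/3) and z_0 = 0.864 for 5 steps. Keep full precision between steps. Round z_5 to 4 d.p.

z_1 = g(0.864000) = 1.534148
z_2 = g(1.534148) = 1.449454
z_3 = g(1.449454) = 1.460707
z_4 = g(1.460707) = 1.459222
z_5 = g(1.459222) = 1.459418

1.4594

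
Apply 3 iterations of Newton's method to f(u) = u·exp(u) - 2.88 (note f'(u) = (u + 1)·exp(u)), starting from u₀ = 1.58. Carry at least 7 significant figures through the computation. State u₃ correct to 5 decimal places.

1.02937

u_0 = 1.580000: f = 4.790830, f' = 12.525786 → u_1 = 1.580000 - (4.790830)/(12.525786) = 1.197523
u_1 = 1.197523: f = 1.086077, f' = 7.277979 → u_2 = 1.197523 - (1.086077)/(7.277979) = 1.048295
u_2 = 1.048295: f = 0.110557, f' = 5.843339 → u_3 = 1.048295 - (0.110557)/(5.843339) = 1.029375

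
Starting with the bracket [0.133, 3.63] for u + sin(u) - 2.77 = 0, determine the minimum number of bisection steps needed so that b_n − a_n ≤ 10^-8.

Initial width b − a = 3.63 − 0.133 = 3.497000.
After n steps the width is (b−a)/2^n; need (b−a)/2^n ≤ 10^-8.
So n ≥ log₂(3.497000/10^-8) = log₂(349700000.0000) ≈ 28.3815.
Hence n = 29.

29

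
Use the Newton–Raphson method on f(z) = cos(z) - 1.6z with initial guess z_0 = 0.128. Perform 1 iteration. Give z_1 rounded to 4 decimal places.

0.5835

f'(z) = -sin(z) - 1.6
z_0 = 0.128000: f = 0.787019, f' = -1.727651 → z_1 = 0.128000 - (0.787019)/(-1.727651) = 0.583543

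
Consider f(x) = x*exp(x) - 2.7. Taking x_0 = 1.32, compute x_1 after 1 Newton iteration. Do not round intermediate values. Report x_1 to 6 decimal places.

1.061925

f'(x) = (x+1)*exp(x)
x_0 = 1.320000: f = 2.241316, f' = 8.684738 → x_1 = 1.320000 - (2.241316)/(8.684738) = 1.061925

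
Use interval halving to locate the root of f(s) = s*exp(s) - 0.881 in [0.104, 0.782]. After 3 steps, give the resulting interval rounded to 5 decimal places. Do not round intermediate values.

[0.44300, 0.52775]

f(0.104000) = -0.765602, f(0.782000) = 0.828327 (opposite signs)
step 1: m = 0.443000, f(m) = -0.191084 < 0 → root in [0.443000, 0.782000]
step 2: m = 0.612500, f(m) = 0.249086 > 0 → root in [0.443000, 0.612500]
step 3: m = 0.527750, f(m) = 0.013596 > 0 → root in [0.443000, 0.527750]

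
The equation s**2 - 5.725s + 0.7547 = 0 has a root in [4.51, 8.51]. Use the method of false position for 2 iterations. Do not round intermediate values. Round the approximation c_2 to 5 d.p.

5.43106

f(4.510000) = -4.724950, f(8.510000) = 24.455050
step 1: c = 5.157697, f(c) = -2.171277 < 0 → new bracket [5.157697, 8.510000]
step 2: c = 5.431065, f(c) = -0.841681 < 0 → new bracket [5.431065, 8.510000]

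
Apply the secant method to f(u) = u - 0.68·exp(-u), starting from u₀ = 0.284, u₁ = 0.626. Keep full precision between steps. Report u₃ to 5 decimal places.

0.43845

f(u_0) = -0.227881, f(u_1) = 0.262386
u_2 = 0.626000 - (0.262386)·(0.626000 - 0.284000)/(0.262386 - (-0.227881)) = 0.442965; f(u_2) = 0.006317
u_3 = 0.442965 - (0.006317)·(0.442965 - 0.626000)/(0.006317 - (0.262386)) = 0.438450; f(u_3) = -0.000174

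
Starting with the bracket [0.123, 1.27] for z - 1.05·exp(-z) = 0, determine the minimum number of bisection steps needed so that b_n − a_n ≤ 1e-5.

Initial width b − a = 1.27 − 0.123 = 1.147000.
After n steps the width is (b−a)/2^n; need (b−a)/2^n ≤ 1e-5.
So n ≥ log₂(1.147000/1e-5) = log₂(114700.0000) ≈ 16.8075.
Hence n = 17.

17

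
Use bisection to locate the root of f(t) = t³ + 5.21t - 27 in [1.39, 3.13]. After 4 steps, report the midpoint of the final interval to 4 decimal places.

2.4231

f(1.390000) = -17.072481, f(3.130000) = 19.971597 (opposite signs)
step 1: m = 2.260000, f(m) = -3.682224 < 0 → root in [2.260000, 3.130000]
step 2: m = 2.695000, f(m) = 6.614802 > 0 → root in [2.260000, 2.695000]
step 3: m = 2.477500, f(m) = 1.114685 > 0 → root in [2.260000, 2.477500]
step 4: m = 2.368750, f(m) = -1.367812 < 0 → root in [2.368750, 2.477500]
Midpoint of [2.368750, 2.477500] = 2.423125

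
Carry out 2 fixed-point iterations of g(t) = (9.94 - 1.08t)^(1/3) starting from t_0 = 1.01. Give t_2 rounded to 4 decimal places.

1.9752

t_1 = g(1.010000) = 2.068401
t_2 = g(2.068401) = 1.975204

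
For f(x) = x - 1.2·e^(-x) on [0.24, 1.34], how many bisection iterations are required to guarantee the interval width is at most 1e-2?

7

Initial width b − a = 1.34 − 0.24 = 1.100000.
After n steps the width is (b−a)/2^n; need (b−a)/2^n ≤ 1e-2.
So n ≥ log₂(1.100000/1e-2) = log₂(110.0000) ≈ 6.7814.
Hence n = 7.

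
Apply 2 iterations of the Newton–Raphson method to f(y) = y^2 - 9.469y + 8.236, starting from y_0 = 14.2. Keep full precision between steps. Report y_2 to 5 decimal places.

8.76871

Newton update: y ← y − f(y)/f'(y).
f'(y) = 2y - 9.469
y_0 = 14.200000: f = 75.416200, f' = 18.931000 → y_1 = 14.200000 - (75.416200)/(18.931000) = 10.216259
y_1 = 10.216259: f = 15.870192, f' = 10.963518 → y_2 = 10.216259 - (15.870192)/(10.963518) = 8.768713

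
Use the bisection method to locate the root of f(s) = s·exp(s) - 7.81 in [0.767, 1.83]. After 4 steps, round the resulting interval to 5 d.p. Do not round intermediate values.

f(0.767000) = -6.158421, f(1.830000) = 3.598013 (opposite signs)
step 1: m = 1.298500, f(m) = -3.052560 < 0 → root in [1.298500, 1.830000]
step 2: m = 1.564250, f(m) = -0.334310 < 0 → root in [1.564250, 1.830000]
step 3: m = 1.697125, f(m) = 1.453303 > 0 → root in [1.564250, 1.697125]
step 4: m = 1.630688, f(m) = 0.518549 > 0 → root in [1.564250, 1.630688]

[1.56425, 1.63069]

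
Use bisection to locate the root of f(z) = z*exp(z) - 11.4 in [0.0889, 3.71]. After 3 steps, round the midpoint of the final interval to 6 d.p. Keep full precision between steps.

1.673131

f(0.088900) = -11.302835, f(3.710000) = 140.167622 (opposite signs)
step 1: m = 1.899450, f(m) = 1.292539 > 0 → root in [0.088900, 1.899450]
step 2: m = 0.994175, f(m) = -8.713248 < 0 → root in [0.994175, 1.899450]
step 3: m = 1.446813, f(m) = -5.251702 < 0 → root in [1.446813, 1.899450]
Midpoint of [1.446813, 1.899450] = 1.673131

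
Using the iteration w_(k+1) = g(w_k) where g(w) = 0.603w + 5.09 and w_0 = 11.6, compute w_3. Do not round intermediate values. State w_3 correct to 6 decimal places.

12.553412

w_1 = g(11.600000) = 12.084800
w_2 = g(12.084800) = 12.377134
w_3 = g(12.377134) = 12.553412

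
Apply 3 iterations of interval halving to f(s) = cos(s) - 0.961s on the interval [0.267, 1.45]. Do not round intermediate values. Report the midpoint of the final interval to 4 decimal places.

f(0.267000) = 0.707980, f(1.450000) = -1.272947 (opposite signs)
step 1: m = 0.858500, f(m) = -0.171445 < 0 → root in [0.267000, 0.858500]
step 2: m = 0.562750, f(m) = 0.304988 > 0 → root in [0.562750, 0.858500]
step 3: m = 0.710625, f(m) = 0.075044 > 0 → root in [0.710625, 0.858500]
Midpoint of [0.710625, 0.858500] = 0.784563

0.7846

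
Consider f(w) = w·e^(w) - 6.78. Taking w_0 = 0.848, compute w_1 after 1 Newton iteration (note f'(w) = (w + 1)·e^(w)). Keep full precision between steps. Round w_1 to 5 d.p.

w_0 = 0.848000: f = -4.799944, f' = 4.315029 → w_1 = 0.848000 - (-4.799944)/(4.315029) = 1.960378

1.96038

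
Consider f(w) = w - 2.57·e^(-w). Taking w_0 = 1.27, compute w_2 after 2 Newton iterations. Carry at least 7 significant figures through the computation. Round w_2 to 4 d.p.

0.9720

f'(w) = 1 + 2.57·e^(-w)
w_0 = 1.270000: f = 0.548263, f' = 1.721737 → w_1 = 1.270000 - (0.548263)/(1.721737) = 0.951564
w_1 = 0.951564: f = -0.040807, f' = 1.992371 → w_2 = 0.951564 - (-0.040807)/(1.992371) = 0.972046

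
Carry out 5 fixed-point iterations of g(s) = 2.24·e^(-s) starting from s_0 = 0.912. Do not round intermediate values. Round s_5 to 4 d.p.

0.9017

s_1 = g(0.912000) = 0.899853
s_2 = g(0.899853) = 0.910850
s_3 = g(0.910850) = 0.900888
s_4 = g(0.900888) = 0.909908
s_5 = g(0.909908) = 0.901738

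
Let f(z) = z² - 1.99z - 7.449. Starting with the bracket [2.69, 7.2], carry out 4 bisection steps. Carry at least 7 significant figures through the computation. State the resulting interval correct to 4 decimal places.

f(2.690000) = -5.566000, f(7.200000) = 30.063000 (opposite signs)
step 1: m = 4.945000, f(m) = 7.163475 > 0 → root in [2.690000, 4.945000]
step 2: m = 3.817500, f(m) = -0.472519 < 0 → root in [3.817500, 4.945000]
step 3: m = 4.381250, f(m) = 3.027664 > 0 → root in [3.817500, 4.381250]
step 4: m = 4.099375, f(m) = 1.198119 > 0 → root in [3.817500, 4.099375]

[3.8175, 4.0994]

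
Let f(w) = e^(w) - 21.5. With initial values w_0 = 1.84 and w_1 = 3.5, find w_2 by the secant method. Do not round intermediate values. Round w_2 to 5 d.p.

2.78104

f(w_0) = -15.203462, f(w_1) = 11.615452
w_2 = 3.500000 - (11.615452)·(3.500000 - 1.840000)/(11.615452 - (-15.203462)) = 2.781043; f(w_2) = -5.364161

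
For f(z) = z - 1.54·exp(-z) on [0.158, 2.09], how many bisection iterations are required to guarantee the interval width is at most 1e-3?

11

Initial width b − a = 2.09 − 0.158 = 1.932000.
After n steps the width is (b−a)/2^n; need (b−a)/2^n ≤ 1e-3.
So n ≥ log₂(1.932000/1e-3) = log₂(1932.0000) ≈ 10.9159.
Hence n = 11.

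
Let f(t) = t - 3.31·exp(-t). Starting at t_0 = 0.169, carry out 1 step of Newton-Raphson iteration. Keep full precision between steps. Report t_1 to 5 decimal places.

f'(t) = 1 + 3.31·exp(-t)
t_0 = 0.169000: f = -2.626324, f' = 3.795324 → t_1 = 0.169000 - (-2.626324)/(3.795324) = 0.860989

0.86099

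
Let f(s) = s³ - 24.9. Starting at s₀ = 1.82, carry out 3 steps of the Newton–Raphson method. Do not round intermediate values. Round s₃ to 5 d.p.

2.92822

f'(s) = 3s²
s_0 = 1.820000: f = -18.871432, f' = 9.937200 → s_1 = 1.820000 - (-18.871432)/(9.937200) = 3.719069
s_1 = 3.719069: f = 26.540222, f' = 41.494431 → s_2 = 3.719069 - (26.540222)/(41.494431) = 3.079460
s_2 = 3.079460: f = 4.302750, f' = 28.449224 → s_3 = 3.079460 - (4.302750)/(28.449224) = 2.928217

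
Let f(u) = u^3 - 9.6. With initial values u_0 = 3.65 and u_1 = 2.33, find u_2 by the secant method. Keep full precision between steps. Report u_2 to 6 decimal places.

2.218122

f(u_0) = 39.027125, f(u_1) = 3.049337
u_2 = 2.330000 - (3.049337)·(2.330000 - 3.650000)/(3.049337 - (39.027125)) = 2.218122; f(u_2) = 1.313304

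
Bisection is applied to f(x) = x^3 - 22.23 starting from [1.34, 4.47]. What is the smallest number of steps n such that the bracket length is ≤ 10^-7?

25

Initial width b − a = 4.47 − 1.34 = 3.130000.
After n steps the width is (b−a)/2^n; need (b−a)/2^n ≤ 10^-7.
So n ≥ log₂(3.130000/10^-7) = log₂(31300000.0000) ≈ 24.8997.
Hence n = 25.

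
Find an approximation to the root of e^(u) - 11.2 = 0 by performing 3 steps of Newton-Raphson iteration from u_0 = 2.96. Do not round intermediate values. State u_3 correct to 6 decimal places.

2.415941

f'(u) = e^(u)
u_0 = 2.960000: f = 8.097972, f' = 19.297972 → u_1 = 2.960000 - (8.097972)/(19.297972) = 2.540372
u_1 = 2.540372: f = 1.484387, f' = 12.684387 → u_2 = 2.540372 - (1.484387)/(12.684387) = 2.423347
u_2 = 2.423347: f = 0.083564, f' = 11.283564 → u_3 = 2.423347 - (0.083564)/(11.283564) = 2.415941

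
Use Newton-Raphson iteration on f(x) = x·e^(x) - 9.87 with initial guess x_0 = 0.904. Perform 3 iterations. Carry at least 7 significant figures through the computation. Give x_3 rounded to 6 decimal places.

1.789467

f'(x) = (x + 1)·e^(x)
x_0 = 0.904000: f = -7.637607, f' = 4.701854 → x_1 = 0.904000 - (-7.637607)/(4.701854) = 2.528382
x_1 = 2.528382: f = 21.818743, f' = 44.221953 → x_2 = 2.528382 - (21.818743)/(44.221953) = 2.034990
x_2 = 2.034990: f = 5.702108, f' = 23.224285 → x_3 = 2.034990 - (5.702108)/(23.224285) = 1.789467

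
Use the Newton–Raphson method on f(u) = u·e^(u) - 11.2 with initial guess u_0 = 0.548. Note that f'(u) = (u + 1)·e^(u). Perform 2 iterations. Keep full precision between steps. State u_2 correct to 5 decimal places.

3.58883

u_0 = 0.548000: f = -10.252075, f' = 2.677715 → u_1 = 0.548000 - (-10.252075)/(2.677715) = 4.376666
u_1 = 4.376666: f = 337.061232, f' = 427.833503 → u_2 = 4.376666 - (337.061232)/(427.833503) = 3.588833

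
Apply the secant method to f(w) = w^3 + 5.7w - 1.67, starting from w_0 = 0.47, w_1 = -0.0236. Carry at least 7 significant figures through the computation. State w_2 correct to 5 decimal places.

Secant update: w_(k+1) = w_k − f(w_k)·(w_k − w_(k-1))/(f(w_k) − f(w_(k-1))).
f(w_0) = 1.112823, f(w_1) = -1.804533
w_2 = -0.023600 - (-1.804533)·(-0.023600 - 0.470000)/(-1.804533 - (1.112823)) = 0.281717; f(w_2) = -0.041857

0.28172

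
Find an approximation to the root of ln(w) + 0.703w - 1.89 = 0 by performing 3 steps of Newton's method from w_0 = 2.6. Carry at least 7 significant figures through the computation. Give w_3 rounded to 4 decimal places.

1.8294

Newton update: w ← w − f(w)/f'(w).
f'(w) = 1/w + 0.703
w_0 = 2.600000: f = 0.893311, f' = 1.087615 → w_1 = 2.600000 - (0.893311)/(1.087615) = 1.778651
w_1 = 1.778651: f = -0.063753, f' = 1.265224 → w_2 = 1.778651 - (-0.063753)/(1.265224) = 1.829040
w_2 = 1.829040: f = -0.000394, f' = 1.249735 → w_3 = 1.829040 - (-0.000394)/(1.249735) = 1.829355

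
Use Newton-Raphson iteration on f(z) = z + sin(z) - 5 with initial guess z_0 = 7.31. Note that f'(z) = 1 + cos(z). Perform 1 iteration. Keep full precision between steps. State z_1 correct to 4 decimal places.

z_0 = 7.310000: f = 3.165655, f' = 1.517547 → z_1 = 7.310000 - (3.165655)/(1.517547) = 5.223966

5.2240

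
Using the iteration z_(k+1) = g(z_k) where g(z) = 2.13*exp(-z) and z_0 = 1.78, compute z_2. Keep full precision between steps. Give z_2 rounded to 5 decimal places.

1.48724

z_1 = g(1.780000) = 0.359199
z_2 = g(0.359199) = 1.487241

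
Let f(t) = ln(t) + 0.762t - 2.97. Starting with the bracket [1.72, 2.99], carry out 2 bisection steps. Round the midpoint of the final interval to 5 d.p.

f(1.720000) = -1.117036, f(2.990000) = 0.403653 (opposite signs)
step 1: m = 2.355000, f(m) = -0.318949 < 0 → root in [2.355000, 2.990000]
step 2: m = 2.672500, f(m) = 0.049459 > 0 → root in [2.355000, 2.672500]
Midpoint of [2.355000, 2.672500] = 2.513750

2.51375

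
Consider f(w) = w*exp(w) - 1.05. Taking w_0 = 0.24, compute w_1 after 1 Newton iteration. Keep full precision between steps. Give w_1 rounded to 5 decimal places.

0.71255

Newton update: w ← w − f(w)/f'(w).
f'(w) = (w+1)*exp(w)
w_0 = 0.240000: f = -0.744900, f' = 1.576349 → w_1 = 0.240000 - (-0.744900)/(1.576349) = 0.712548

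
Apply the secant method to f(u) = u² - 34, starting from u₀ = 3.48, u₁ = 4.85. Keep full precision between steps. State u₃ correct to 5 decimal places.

Secant update: u_(k+1) = u_k − f(u_k)·(u_k − u_(k-1))/(f(u_k) − f(u_(k-1))).
f(u_0) = -21.889600, f(u_1) = -10.477500
u_2 = 4.850000 - (-10.477500)·(4.850000 - 3.480000)/(-10.477500 - (-21.889600)) = 6.107803; f(u_2) = 3.305259
u_3 = 6.107803 - (3.305259)·(6.107803 - 4.850000)/(3.305259 - (-10.477500)) = 5.806168; f(u_3) = -0.288414

5.80617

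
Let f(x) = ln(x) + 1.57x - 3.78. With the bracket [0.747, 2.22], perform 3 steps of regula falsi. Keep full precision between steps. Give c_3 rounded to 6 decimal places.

False-position update: c = (a·f(b) − b·f(a))/(f(b) − f(a)); replace the endpoint whose sign matches f(c).
f(0.747000) = -2.898900, f(2.220000) = 0.502907
step 1: c = 2.002239, f(c) = 0.057780 > 0 → new bracket [0.747000, 2.002239]
step 2: c = 1.977708, f(c) = 0.006941 > 0 → new bracket [0.747000, 1.977708]
step 3: c = 1.974769, f(c) = 0.000838 > 0 → new bracket [0.747000, 1.974769]

1.974769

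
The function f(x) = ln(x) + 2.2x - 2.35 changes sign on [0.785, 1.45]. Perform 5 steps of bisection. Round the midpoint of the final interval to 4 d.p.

1.0448

f(0.785000) = -0.865072, f(1.450000) = 1.211564 (opposite signs)
step 1: m = 1.117500, f(m) = 0.219594 > 0 → root in [0.785000, 1.117500]
step 2: m = 0.951250, f(m) = -0.307228 < 0 → root in [0.951250, 1.117500]
step 3: m = 1.034375, f(m) = -0.040578 < 0 → root in [1.034375, 1.117500]
step 4: m = 1.075937, f(m) = 0.090255 > 0 → root in [1.034375, 1.075937]
step 5: m = 1.055156, f(m) = 0.025033 > 0 → root in [1.034375, 1.055156]
Midpoint of [1.034375, 1.055156] = 1.044766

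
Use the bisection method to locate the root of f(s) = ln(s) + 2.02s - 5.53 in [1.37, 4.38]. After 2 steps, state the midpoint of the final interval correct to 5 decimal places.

2.49875

f(1.370000) = -2.447789, f(4.380000) = 4.794649 (opposite signs)
step 1: m = 2.875000, f(m) = 1.333553 > 0 → root in [1.370000, 2.875000]
step 2: m = 2.122500, f(m) = -0.489955 < 0 → root in [2.122500, 2.875000]
Midpoint of [2.122500, 2.875000] = 2.498750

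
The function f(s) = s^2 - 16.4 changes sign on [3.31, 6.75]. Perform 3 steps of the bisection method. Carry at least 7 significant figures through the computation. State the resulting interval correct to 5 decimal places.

f(3.310000) = -5.443900, f(6.750000) = 29.162500 (opposite signs)
step 1: m = 5.030000, f(m) = 8.900900 > 0 → root in [3.310000, 5.030000]
step 2: m = 4.170000, f(m) = 0.988900 > 0 → root in [3.310000, 4.170000]
step 3: m = 3.740000, f(m) = -2.412400 < 0 → root in [3.740000, 4.170000]

[3.74000, 4.17000]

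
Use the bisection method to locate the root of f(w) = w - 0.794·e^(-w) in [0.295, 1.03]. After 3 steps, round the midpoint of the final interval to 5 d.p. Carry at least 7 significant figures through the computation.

0.52469

f(0.295000) = -0.296158, f(1.030000) = 0.746536 (opposite signs)
step 1: m = 0.662500, f(m) = 0.253145 > 0 → root in [0.295000, 0.662500]
step 2: m = 0.478750, f(m) = -0.013179 < 0 → root in [0.478750, 0.662500]
step 3: m = 0.570625, f(m) = 0.121878 > 0 → root in [0.478750, 0.570625]
Midpoint of [0.478750, 0.570625] = 0.524687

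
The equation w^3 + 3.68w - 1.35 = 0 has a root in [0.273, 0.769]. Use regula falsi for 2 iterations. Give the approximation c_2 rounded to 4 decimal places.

0.3534

f(0.273000) = -0.325014, f(0.769000) = 1.934677
step 1: c = 0.344340, f(c) = -0.042000 < 0 → new bracket [0.344340, 0.769000]
step 2: c = 0.353363, f(c) = -0.005501 < 0 → new bracket [0.353363, 0.769000]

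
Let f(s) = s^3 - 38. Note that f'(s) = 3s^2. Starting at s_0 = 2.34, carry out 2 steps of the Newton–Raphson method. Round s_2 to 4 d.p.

Newton update: s ← s − f(s)/f'(s).
s_0 = 2.340000: f = -25.187096, f' = 16.426800 → s_1 = 2.340000 - (-25.187096)/(16.426800) = 3.873293
s_1 = 3.873293: f = 20.108682, f' = 45.007194 → s_2 = 3.873293 - (20.108682)/(45.007194) = 3.426505

3.4265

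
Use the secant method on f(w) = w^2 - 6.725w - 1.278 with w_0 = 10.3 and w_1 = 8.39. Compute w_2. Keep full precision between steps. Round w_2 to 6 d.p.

7.329294

f(w_0) = 35.544500, f(w_1) = 12.691350
w_2 = 8.390000 - (12.691350)·(8.390000 - 10.300000)/(12.691350 - (35.544500)) = 7.329294; f(w_2) = 3.151047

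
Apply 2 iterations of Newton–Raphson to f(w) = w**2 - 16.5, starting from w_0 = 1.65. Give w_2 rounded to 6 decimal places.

4.328809

f'(w) = 2w
w_0 = 1.650000: f = -13.777500, f' = 3.300000 → w_1 = 1.650000 - (-13.777500)/(3.300000) = 5.825000
w_1 = 5.825000: f = 17.430625, f' = 11.650000 → w_2 = 5.825000 - (17.430625)/(11.650000) = 4.328809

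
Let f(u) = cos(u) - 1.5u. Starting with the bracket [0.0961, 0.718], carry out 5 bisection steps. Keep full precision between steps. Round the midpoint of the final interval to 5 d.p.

0.57224

f(0.096100) = 0.851236, f(0.718000) = -0.323877 (opposite signs)
step 1: m = 0.407050, f(m) = 0.307718 > 0 → root in [0.407050, 0.718000]
step 2: m = 0.562525, f(m) = 0.002124 > 0 → root in [0.562525, 0.718000]
step 3: m = 0.640262, f(m) = -0.158455 < 0 → root in [0.562525, 0.640262]
step 4: m = 0.601394, f(m) = -0.077543 < 0 → root in [0.562525, 0.601394]
step 5: m = 0.581959, f(m) = -0.037552 < 0 → root in [0.562525, 0.581959]
Midpoint of [0.562525, 0.581959] = 0.572242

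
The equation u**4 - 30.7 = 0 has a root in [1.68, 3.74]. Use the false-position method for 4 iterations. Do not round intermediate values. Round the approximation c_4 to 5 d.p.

False-position update: c = (a·f(b) − b·f(a))/(f(b) − f(a)); replace the endpoint whose sign matches f(c).
f(1.680000) = -22.734058, f(3.740000) = 164.952954
step 1: c = 1.929523, f(c) = -16.838842 < 0 → new bracket [1.929523, 3.740000]
step 2: c = 2.097222, f(c) = -11.354609 < 0 → new bracket [2.097222, 3.740000]
step 3: c = 2.203021, f(c) = -7.145485 < 0 → new bracket [2.203021, 3.740000]
step 4: c = 2.266836, f(c) = -4.295372 < 0 → new bracket [2.266836, 3.740000]

2.26684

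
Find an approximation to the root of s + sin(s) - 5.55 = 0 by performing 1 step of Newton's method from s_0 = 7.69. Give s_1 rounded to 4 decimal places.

5.0022

Newton update: s ← s − f(s)/f'(s).
f'(s) = 1 + cos(s)
s_0 = 7.690000: f = 3.126585, f' = 1.163248 → s_1 = 7.690000 - (3.126585)/(1.163248) = 5.002193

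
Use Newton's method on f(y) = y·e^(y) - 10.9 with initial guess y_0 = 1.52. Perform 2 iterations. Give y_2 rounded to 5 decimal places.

Newton update: y ← y − f(y)/f'(y).
f'(y) = (y + 1)·e^(y)
y_0 = 1.520000: f = -3.950218, f' = 11.522007 → y_1 = 1.520000 - (-3.950218)/(11.522007) = 1.862841
y_1 = 1.862841: f = 1.100447, f' = 18.442460 → y_2 = 1.862841 - (1.100447)/(18.442460) = 1.803172

1.80317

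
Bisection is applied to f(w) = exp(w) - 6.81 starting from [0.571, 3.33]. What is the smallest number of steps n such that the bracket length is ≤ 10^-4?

15

Initial width b − a = 3.33 − 0.571 = 2.759000.
After n steps the width is (b−a)/2^n; need (b−a)/2^n ≤ 10^-4.
So n ≥ log₂(2.759000/10^-4) = log₂(27590.0000) ≈ 14.7519.
Hence n = 15.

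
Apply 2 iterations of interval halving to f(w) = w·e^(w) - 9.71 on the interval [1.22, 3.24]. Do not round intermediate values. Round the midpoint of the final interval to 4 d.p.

1.9775

f(1.220000) = -5.577631, f(3.240000) = 73.019258 (opposite signs)
step 1: m = 2.230000, f(m) = 11.028701 > 0 → root in [1.220000, 2.230000]
step 2: m = 1.725000, f(m) = -0.028401 < 0 → root in [1.725000, 2.230000]
Midpoint of [1.725000, 2.230000] = 1.977500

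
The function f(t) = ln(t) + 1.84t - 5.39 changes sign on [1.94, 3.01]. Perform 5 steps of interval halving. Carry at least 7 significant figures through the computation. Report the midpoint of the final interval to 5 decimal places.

f(1.940000) = -1.157712, f(3.010000) = 1.250340 (opposite signs)
step 1: m = 2.475000, f(m) = 0.070240 > 0 → root in [1.940000, 2.475000]
step 2: m = 2.207500, f(m) = -0.536339 < 0 → root in [2.207500, 2.475000]
step 3: m = 2.341250, f(m) = -0.231415 < 0 → root in [2.341250, 2.475000]
step 4: m = 2.408125, f(m) = -0.080202 < 0 → root in [2.408125, 2.475000]
step 5: m = 2.441562, f(m) = -0.004887 < 0 → root in [2.441562, 2.475000]
Midpoint of [2.441562, 2.475000] = 2.458281

2.45828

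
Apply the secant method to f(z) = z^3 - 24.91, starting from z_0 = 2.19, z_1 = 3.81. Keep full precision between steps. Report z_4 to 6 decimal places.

2.924678

f(z_0) = -14.406541, f(z_1) = 30.396341
z_2 = 3.810000 - (30.396341)·(3.810000 - 2.190000)/(30.396341 - (-14.406541)) = 2.710917; f(z_2) = -4.987272
z_3 = 2.710917 - (-4.987272)·(2.710917 - 3.810000)/(-4.987272 - (30.396341)) = 2.865832; f(z_3) = -1.372954
z_4 = 2.865832 - (-1.372954)·(2.865832 - 2.710917)/(-1.372954 - (-4.987272)) = 2.924678; f(z_4) = 0.106940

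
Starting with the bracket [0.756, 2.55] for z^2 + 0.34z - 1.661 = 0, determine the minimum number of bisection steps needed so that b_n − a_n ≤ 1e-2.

Initial width b − a = 2.55 − 0.756 = 1.794000.
After n steps the width is (b−a)/2^n; need (b−a)/2^n ≤ 1e-2.
So n ≥ log₂(1.794000/1e-2) = log₂(179.4000) ≈ 7.4870.
Hence n = 8.

8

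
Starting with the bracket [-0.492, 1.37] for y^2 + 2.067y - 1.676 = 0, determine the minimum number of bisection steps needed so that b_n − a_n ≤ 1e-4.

15

Initial width b − a = 1.37 − -0.492 = 1.862000.
After n steps the width is (b−a)/2^n; need (b−a)/2^n ≤ 1e-4.
So n ≥ log₂(1.862000/1e-4) = log₂(18620.0000) ≈ 14.1846.
Hence n = 15.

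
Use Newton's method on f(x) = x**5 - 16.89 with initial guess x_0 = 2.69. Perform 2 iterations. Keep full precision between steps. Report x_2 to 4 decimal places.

1.9132

Newton update: x ← x − f(x)/f'(x).
f'(x) = 5x**4
x_0 = 2.690000: f = 123.961475, f' = 261.805716 → x_1 = 2.690000 - (123.961475)/(261.805716) = 2.216513
x_1 = 2.216513: f = 36.609767, f' = 120.684506 → x_2 = 2.216513 - (36.609767)/(120.684506) = 1.913162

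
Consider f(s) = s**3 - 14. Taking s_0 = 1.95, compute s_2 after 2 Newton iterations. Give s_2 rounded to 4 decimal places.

2.4155

f'(s) = 3s**2
s_0 = 1.950000: f = -6.585125, f' = 11.407500 → s_1 = 1.950000 - (-6.585125)/(11.407500) = 2.527263
s_1 = 2.527263: f = 2.141772, f' = 19.161171 → s_2 = 2.527263 - (2.141772)/(19.161171) = 2.415486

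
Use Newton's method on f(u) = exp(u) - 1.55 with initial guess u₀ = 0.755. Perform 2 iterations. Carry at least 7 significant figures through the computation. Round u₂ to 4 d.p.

0.4393

Newton update: u ← u − f(u)/f'(u).
f'(u) = exp(u)
u_0 = 0.755000: f = 0.577612, f' = 2.127612 → u_1 = 0.755000 - (0.577612)/(2.127612) = 0.483516
u_1 = 0.483516: f = 0.071767, f' = 1.621767 → u_2 = 0.483516 - (0.071767)/(1.621767) = 0.439264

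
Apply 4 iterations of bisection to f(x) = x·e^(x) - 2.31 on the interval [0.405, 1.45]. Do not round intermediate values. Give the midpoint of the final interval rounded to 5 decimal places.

f(0.405000) = -1.702782, f(1.450000) = 3.871516 (opposite signs)
step 1: m = 0.927500, f(m) = 0.034888 > 0 → root in [0.405000, 0.927500]
step 2: m = 0.666250, f(m) = -1.012863 < 0 → root in [0.666250, 0.927500]
step 3: m = 0.796875, f(m) = -0.542056 < 0 → root in [0.796875, 0.927500]
step 4: m = 0.862187, f(m) = -0.268051 < 0 → root in [0.862187, 0.927500]
Midpoint of [0.862187, 0.927500] = 0.894844

0.89484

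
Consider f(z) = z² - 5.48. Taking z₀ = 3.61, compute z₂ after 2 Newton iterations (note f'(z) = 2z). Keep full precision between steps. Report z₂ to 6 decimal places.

z_0 = 3.610000: f = 7.552100, f' = 7.220000 → z_1 = 3.610000 - (7.552100)/(7.220000) = 2.564003
z_1 = 2.564003: f = 1.094110, f' = 5.128006 → z_2 = 2.564003 - (1.094110)/(5.128006) = 2.350643

2.350643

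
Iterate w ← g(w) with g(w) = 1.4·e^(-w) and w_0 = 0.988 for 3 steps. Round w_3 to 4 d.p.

0.6097

w_1 = g(0.988000) = 0.521249
w_2 = g(0.521249) = 0.831290
w_3 = g(0.831290) = 0.609682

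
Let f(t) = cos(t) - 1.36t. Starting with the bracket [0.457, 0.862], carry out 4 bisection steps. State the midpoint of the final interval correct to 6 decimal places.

0.596219

f(0.457000) = 0.275860, f(0.862000) = -0.521400 (opposite signs)
step 1: m = 0.659500, f(m) = -0.106621 < 0 → root in [0.457000, 0.659500]
step 2: m = 0.558250, f(m) = 0.088963 > 0 → root in [0.558250, 0.659500]
step 3: m = 0.608875, f(m) = -0.007778 < 0 → root in [0.558250, 0.608875]
step 4: m = 0.583562, f(m) = 0.040860 > 0 → root in [0.583562, 0.608875]
Midpoint of [0.583562, 0.608875] = 0.596219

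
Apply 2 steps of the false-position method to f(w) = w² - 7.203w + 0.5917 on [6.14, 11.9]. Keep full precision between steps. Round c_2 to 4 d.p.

False-position update: c = (a·f(b) − b·f(a))/(f(b) − f(a)); replace the endpoint whose sign matches f(c).
f(6.140000) = -5.935120, f(11.900000) = 56.486000
step 1: c = 6.687672, f(c) = -2.854645 < 0 → new bracket [6.687672, 11.900000]
step 2: c = 6.938417, f(c) = -1.244090 < 0 → new bracket [6.938417, 11.900000]

6.9384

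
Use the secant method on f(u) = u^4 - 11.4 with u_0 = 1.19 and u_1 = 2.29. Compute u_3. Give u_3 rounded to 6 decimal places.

1.757989

f(u_0) = -9.394661, f(u_1) = 16.100585
u_2 = 2.290000 - (16.100585)·(2.290000 - 1.190000)/(16.100585 - (-9.394661)) = 1.595335; f(u_2) = -4.922490
u_3 = 1.595335 - (-4.922490)·(1.595335 - 2.290000)/(-4.922490 - (16.100585)) = 1.757989; f(u_3) = -1.848651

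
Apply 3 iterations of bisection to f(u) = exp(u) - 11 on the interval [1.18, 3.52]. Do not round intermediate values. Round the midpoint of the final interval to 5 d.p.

f(1.180000) = -7.745626, f(3.520000) = 22.784428 (opposite signs)
step 1: m = 2.350000, f(m) = -0.514430 < 0 → root in [2.350000, 3.520000]
step 2: m = 2.935000, f(m) = 7.821503 > 0 → root in [2.350000, 2.935000]
step 3: m = 2.642500, f(m) = 3.048280 > 0 → root in [2.350000, 2.642500]
Midpoint of [2.350000, 2.642500] = 2.496250

2.49625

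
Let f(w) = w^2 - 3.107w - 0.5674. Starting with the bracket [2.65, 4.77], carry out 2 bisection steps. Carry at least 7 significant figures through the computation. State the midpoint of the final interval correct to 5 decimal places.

3.44500

f(2.650000) = -1.778450, f(4.770000) = 7.365110 (opposite signs)
step 1: m = 3.710000, f(m) = 1.669730 > 0 → root in [2.650000, 3.710000]
step 2: m = 3.180000, f(m) = -0.335260 < 0 → root in [3.180000, 3.710000]
Midpoint of [3.180000, 3.710000] = 3.445000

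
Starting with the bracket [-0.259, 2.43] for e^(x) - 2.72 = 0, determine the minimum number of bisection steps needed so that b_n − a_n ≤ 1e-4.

Initial width b − a = 2.43 − -0.259 = 2.689000.
After n steps the width is (b−a)/2^n; need (b−a)/2^n ≤ 1e-4.
So n ≥ log₂(2.689000/1e-4) = log₂(26890.0000) ≈ 14.7148.
Hence n = 15.

15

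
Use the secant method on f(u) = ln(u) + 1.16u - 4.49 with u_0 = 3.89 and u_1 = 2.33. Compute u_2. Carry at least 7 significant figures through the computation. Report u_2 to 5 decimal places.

2.96238

Secant update: u_(k+1) = u_k − f(u_k)·(u_k − u_(k-1))/(f(u_k) − f(u_(k-1))).
f(u_0) = 1.380809, f(u_1) = -0.941332
u_2 = 2.330000 - (-0.941332)·(2.330000 - 3.890000)/(-0.941332 - (1.380809)) = 2.962381; f(u_2) = 0.032355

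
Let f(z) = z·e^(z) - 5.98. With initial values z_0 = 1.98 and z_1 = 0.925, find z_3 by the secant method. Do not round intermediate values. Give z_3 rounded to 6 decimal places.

1.510973

Secant update: z_(k+1) = z_k − f(z_k)·(z_k − z_(k-1))/(f(z_k) − f(z_(k-1))).
f(z_0) = 8.360631, f(z_1) = -3.647272
z_2 = 0.925000 - (-3.647272)·(0.925000 - 1.980000)/(-3.647272 - (8.360631)) = 1.245445; f(z_2) = -1.652726
z_3 = 1.245445 - (-1.652726)·(1.245445 - 0.925000)/(-1.652726 - (-3.647272)) = 1.510973; f(z_3) = 0.866425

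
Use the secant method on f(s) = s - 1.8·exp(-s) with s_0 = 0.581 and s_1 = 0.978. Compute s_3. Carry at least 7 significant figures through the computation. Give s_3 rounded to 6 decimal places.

0.804537

f(s_0) = -0.425810, f(s_1) = 0.301088
s_2 = 0.978000 - (0.301088)·(0.978000 - 0.581000)/(0.301088 - (-0.425810)) = 0.813559; f(s_2) = 0.015659
s_3 = 0.813559 - (0.015659)·(0.813559 - 0.978000)/(0.015659 - (0.301088)) = 0.804537; f(s_3) = -0.000593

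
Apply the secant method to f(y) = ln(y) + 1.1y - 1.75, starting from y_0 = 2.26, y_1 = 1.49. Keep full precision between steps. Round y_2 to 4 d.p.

1.3146

f(y_0) = 1.551365, f(y_1) = 0.287776
y_2 = 1.490000 - (0.287776)·(1.490000 - 2.260000)/(0.287776 - (1.551365)) = 1.314636; f(y_2) = -0.030340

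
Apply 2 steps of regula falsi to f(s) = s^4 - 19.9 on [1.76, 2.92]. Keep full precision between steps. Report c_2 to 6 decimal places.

2.040357

f(1.760000) = -10.304874, f(2.920000) = 52.799497
step 1: c = 1.949427, f(c) = -5.457989 < 0 → new bracket [1.949427, 2.920000]
step 2: c = 2.040357, f(c) = -2.568954 < 0 → new bracket [2.040357, 2.920000]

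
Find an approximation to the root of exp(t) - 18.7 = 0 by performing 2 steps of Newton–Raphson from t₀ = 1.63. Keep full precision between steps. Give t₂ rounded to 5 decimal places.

f'(t) = exp(t)
t_0 = 1.630000: f = -13.596125, f' = 5.103875 → t_1 = 1.630000 - (-13.596125)/(5.103875) = 4.293883
t_1 = 4.293883: f = 54.550351, f' = 73.250351 → t_2 = 4.293883 - (54.550351)/(73.250351) = 3.549172

3.54917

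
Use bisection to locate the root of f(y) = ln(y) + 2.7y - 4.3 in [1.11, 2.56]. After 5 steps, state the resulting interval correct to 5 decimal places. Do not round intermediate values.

f(1.110000) = -1.198640, f(2.560000) = 3.552007 (opposite signs)
step 1: m = 1.835000, f(m) = 1.261544 > 0 → root in [1.110000, 1.835000]
step 2: m = 1.472500, f(m) = 0.062712 > 0 → root in [1.110000, 1.472500]
step 3: m = 1.291250, f(m) = -0.558014 < 0 → root in [1.291250, 1.472500]
step 4: m = 1.381875, f(m) = -0.245496 < 0 → root in [1.381875, 1.472500]
step 5: m = 1.427188, f(m) = -0.090888 < 0 → root in [1.427188, 1.472500]

[1.42719, 1.47250]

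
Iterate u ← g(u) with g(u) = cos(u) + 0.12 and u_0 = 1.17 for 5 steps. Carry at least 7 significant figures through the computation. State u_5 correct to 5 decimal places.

u_1 = g(1.170000) = 0.510152
u_2 = g(0.510152) = 0.992670
u_3 = g(0.992670) = 0.666455
u_4 = g(0.666455) = 0.906018
u_5 = g(0.906018) = 0.736885

0.73688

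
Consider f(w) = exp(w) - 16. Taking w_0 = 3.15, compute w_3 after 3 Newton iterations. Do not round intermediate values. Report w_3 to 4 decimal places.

f'(w) = exp(w)
w_0 = 3.150000: f = 7.336065, f' = 23.336065 → w_1 = 3.150000 - (7.336065)/(23.336065) = 2.835634
w_1 = 2.835634: f = 1.041202, f' = 17.041202 → w_2 = 2.835634 - (1.041202)/(17.041202) = 2.774535
w_2 = 2.774535: f = 0.031170, f' = 16.031170 → w_3 = 2.774535 - (0.031170)/(16.031170) = 2.772591

2.7726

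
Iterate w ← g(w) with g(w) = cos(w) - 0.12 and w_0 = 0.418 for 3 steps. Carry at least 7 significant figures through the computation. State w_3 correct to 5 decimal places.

0.71588

w_1 = g(0.418000) = 0.793903
w_2 = g(0.793903) = 0.581068
w_3 = g(0.581068) = 0.715877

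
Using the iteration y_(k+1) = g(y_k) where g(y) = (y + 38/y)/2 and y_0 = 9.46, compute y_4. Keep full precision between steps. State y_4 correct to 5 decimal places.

6.16441

y_1 = g(9.460000) = 6.738457
y_2 = g(6.738457) = 6.188865
y_3 = g(6.188865) = 6.164462
y_4 = g(6.164462) = 6.164414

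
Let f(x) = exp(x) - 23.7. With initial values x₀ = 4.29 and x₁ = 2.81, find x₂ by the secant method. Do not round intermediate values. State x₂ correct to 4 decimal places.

2.9962

Secant update: x_(k+1) = x_k − f(x_k)·(x_k − x_(k-1))/(f(x_k) − f(x_(k-1))).
f(x_0) = 49.266468, f(x_1) = -7.090082
x_2 = 2.810000 - (-7.090082)·(2.810000 - 4.290000)/(-7.090082 - (49.266468)) = 2.996195; f(x_2) = -3.690739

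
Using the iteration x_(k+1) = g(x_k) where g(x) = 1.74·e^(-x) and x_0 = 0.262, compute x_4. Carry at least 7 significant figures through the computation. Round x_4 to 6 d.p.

0.577613

x_1 = g(0.262000) = 1.338949
x_2 = g(1.338949) = 0.456090
x_3 = g(0.456090) = 1.102736
x_4 = g(1.102736) = 0.577613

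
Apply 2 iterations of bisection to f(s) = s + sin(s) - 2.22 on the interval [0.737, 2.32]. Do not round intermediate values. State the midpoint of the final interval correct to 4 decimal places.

f(0.737000) = -0.810931, f(2.320000) = 0.832231 (opposite signs)
step 1: m = 1.528500, f(m) = 0.307606 > 0 → root in [0.737000, 1.528500]
step 2: m = 1.132750, f(m) = -0.181668 < 0 → root in [1.132750, 1.528500]
Midpoint of [1.132750, 1.528500] = 1.330625

1.3306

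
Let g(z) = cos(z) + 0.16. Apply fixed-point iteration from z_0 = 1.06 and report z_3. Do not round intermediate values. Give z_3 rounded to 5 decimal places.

z_1 = g(1.060000) = 0.648872
z_2 = g(0.648872) = 0.956766
z_3 = g(0.956766) = 0.736166

0.73617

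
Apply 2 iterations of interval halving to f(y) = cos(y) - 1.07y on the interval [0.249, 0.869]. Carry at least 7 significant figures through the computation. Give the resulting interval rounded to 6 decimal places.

[0.559000, 0.714000]

f(0.249000) = 0.702729, f(0.869000) = -0.284239 (opposite signs)
step 1: m = 0.559000, f(m) = 0.249656 > 0 → root in [0.559000, 0.869000]
step 2: m = 0.714000, f(m) = -0.008232 < 0 → root in [0.559000, 0.714000]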